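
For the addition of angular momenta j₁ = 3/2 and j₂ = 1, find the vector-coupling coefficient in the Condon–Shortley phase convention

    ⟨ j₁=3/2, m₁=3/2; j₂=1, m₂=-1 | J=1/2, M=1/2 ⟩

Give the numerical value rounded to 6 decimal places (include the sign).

+0.707107

j₁+j₂−J=2  J+j₁−j₂=1  J−j₁+j₂=0  j₁+j₂+J+1=4
(j₁±m₁, j₂±m₂, J±M) = (3,0,0,2,1,0)
P² = 2
sum k=0..0:
  [0] +1/2 = 1/2
S = 1/2
C² = P²·S² = 1/2 ; C = +0.707107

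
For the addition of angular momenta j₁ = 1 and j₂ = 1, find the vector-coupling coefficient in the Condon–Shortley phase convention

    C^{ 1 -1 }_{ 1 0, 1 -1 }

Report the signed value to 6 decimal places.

+0.707107

j₁+j₂−J=1  J+j₁−j₂=1  J−j₁+j₂=1  j₁+j₂+J+1=4
(j₁±m₁, j₂±m₂, J±M) = (1,1,0,2,0,2)
P² = 1/2
sum k=0..0:
  [0] +1/1 = 1
S = 1
C² = P²·S² = 1/2 ; C = +0.707107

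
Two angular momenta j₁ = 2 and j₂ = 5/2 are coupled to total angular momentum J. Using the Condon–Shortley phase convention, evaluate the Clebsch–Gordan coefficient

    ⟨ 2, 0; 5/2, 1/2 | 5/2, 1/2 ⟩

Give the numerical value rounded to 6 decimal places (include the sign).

triangle: 2!·2!·3!/8! = 24/40320
(j±m)!: 2!·2!·3!·2!·3!·2! = 576
prefactor² = (2J+1)·Δ·N² = 72/35
  k=0: +1/(0!·2!·2!·3!·0!·0!) = 1/24
  k=1: −1/(1!·1!·1!·2!·1!·1!) = -1/2
  k=2: +1/(2!·0!·0!·1!·2!·2!) = 1/8
Σ = -1/3  ⇒  CG² = 72/35·(-1/3)² = 8/35
CG = −√(8/35) = -0.478091

−√(8/35) ≈ -0.478091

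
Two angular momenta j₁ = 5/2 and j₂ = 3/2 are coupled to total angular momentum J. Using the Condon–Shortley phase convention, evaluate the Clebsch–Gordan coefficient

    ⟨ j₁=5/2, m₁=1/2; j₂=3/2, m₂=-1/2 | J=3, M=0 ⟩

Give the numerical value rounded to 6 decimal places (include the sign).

+√(1/5) ≈ +0.447214

triangle: 1!·4!·2!/8! = 48/40320
(j±m)!: 3!·2!·1!·2!·3!·3! = 864
prefactor² = (2J+1)·Δ·N² = 36/5
  k=0: +1/(0!·1!·2!·1!·2!·1!) = 1/4
  k=1: −1/(1!·0!·1!·0!·3!·2!) = -1/12
Σ = 1/6  ⇒  CG² = 36/5·1/6² = 1/5
CG = +√(1/5) = +0.447214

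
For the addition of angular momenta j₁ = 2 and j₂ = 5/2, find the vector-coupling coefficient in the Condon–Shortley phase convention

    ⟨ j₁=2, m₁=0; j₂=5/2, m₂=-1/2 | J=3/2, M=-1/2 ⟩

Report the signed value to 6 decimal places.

-0.239046  (= −√(2/35))

triangle: 3!·1!·2!/7! = 12/5040
(j±m)!: 2!·2!·2!·3!·1!·2! = 96
prefactor² = (2J+1)·Δ·N² = 32/35
  k=1: −1/(1!·2!·1!·1!·0!·1!) = -1/2
  k=2: +1/(2!·1!·0!·0!·1!·2!) = 1/4
Σ = -1/4  ⇒  CG² = 32/35·(-1/4)² = 2/35
CG = −√(2/35) = -0.239046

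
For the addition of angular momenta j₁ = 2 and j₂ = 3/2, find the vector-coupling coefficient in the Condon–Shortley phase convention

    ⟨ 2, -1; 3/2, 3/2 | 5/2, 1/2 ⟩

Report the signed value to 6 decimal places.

triangle: 1!·3!·2!/7! = 12/5040
(j±m)!: 1!·3!·3!·0!·3!·2! = 432
prefactor² = (2J+1)·Δ·N² = 216/35
  k=1: −1/(1!·0!·2!·2!·1!·0!) = -1/4
Σ = -1/4  ⇒  CG² = 216/35·(-1/4)² = 27/70
CG = −√(27/70) = -0.621059

−√(27/70) = -0.621059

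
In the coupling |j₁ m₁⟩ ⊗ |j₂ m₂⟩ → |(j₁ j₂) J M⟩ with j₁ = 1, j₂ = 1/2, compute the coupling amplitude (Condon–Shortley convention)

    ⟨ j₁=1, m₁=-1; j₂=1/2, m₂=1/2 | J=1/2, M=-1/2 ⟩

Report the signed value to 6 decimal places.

−√(2/3) ≈ -0.816497

√[2·1!1!0!/3! · 0!2!1!0!0!1!] = √(2/3)
  +(−1)^1/∏(1,0,1,0,0,0)! = -1  (running -1)
⟨..|..⟩ = √(2/3)·(-1) = -0.816497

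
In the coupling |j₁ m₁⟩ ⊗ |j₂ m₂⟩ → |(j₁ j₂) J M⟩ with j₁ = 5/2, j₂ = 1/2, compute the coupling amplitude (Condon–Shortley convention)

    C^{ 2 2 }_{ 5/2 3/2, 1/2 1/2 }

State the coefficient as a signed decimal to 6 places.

−√(1/6) ≈ -0.408248

j₁+j₂−J=1  J+j₁−j₂=4  J−j₁+j₂=0  j₁+j₂+J+1=6
(j₁±m₁, j₂±m₂, J±M) = (4,1,1,0,4,0)
P² = 96
sum k=1..1:
  [1] −1/24 = -1/24
S = -1/24
C² = P²·S² = 1/6 ; C = -0.408248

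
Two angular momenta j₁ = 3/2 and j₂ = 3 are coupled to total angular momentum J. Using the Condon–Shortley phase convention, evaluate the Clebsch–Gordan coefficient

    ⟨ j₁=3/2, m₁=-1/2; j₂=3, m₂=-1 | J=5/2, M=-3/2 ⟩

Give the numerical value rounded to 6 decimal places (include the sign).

−√(7/20) = -0.591608

j₁+j₂−J=2  J+j₁−j₂=1  J−j₁+j₂=4  j₁+j₂+J+1=8
(j₁±m₁, j₂±m₂, J±M) = (1,2,2,4,1,4)
P² = 576/35
sum k=1..2:
  [1] −1/6 = -1/6
  [2] +1/48 = 1/48
S = -7/48
C² = P²·S² = 7/20 ; C = -0.591608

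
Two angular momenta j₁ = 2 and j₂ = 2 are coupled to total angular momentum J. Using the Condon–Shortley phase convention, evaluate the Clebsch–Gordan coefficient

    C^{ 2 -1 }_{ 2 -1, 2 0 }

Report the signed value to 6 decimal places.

j₁+j₂−J=2  J+j₁−j₂=2  J−j₁+j₂=2  j₁+j₂+J+1=7
(j₁±m₁, j₂±m₂, J±M) = (1,3,2,2,1,3)
P² = 8/7
sum k=1..2:
  [1] −1/2 = -1/2
  [2] +1/4 = 1/4
S = -1/4
C² = P²·S² = 1/14 ; C = -0.267261

-0.267261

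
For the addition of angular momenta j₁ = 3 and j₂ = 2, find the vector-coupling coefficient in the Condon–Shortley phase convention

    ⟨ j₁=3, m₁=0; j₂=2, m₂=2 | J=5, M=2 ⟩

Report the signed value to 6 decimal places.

j₁+j₂−J=0  J+j₁−j₂=6  J−j₁+j₂=4  j₁+j₂+J+1=11
(j₁±m₁, j₂±m₂, J±M) = (3,3,4,0,7,3)
P² = 124416
sum k=0..0:
  [0] +1/864 = 1/864
S = 1/864
C² = P²·S² = 1/6 ; C = +0.408248

+√(1/6) = +0.408248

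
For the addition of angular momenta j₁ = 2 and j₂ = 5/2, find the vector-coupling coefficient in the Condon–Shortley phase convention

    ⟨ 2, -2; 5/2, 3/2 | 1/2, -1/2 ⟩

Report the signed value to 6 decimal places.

+0.258199  (= +√(1/15))

j₁+j₂−J=4  J+j₁−j₂=0  J−j₁+j₂=1  j₁+j₂+J+1=6
(j₁±m₁, j₂±m₂, J±M) = (0,4,4,1,0,1)
P² = 192/5
sum k=4..4:
  [4] +1/24 = 1/24
S = 1/24
C² = P²·S² = 1/15 ; C = +0.258199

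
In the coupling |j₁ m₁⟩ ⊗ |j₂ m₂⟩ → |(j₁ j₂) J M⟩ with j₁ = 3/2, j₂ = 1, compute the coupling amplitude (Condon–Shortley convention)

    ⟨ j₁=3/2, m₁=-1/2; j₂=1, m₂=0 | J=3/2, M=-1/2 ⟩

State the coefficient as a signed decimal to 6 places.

√[4·1!2!1!/5! · 1!2!1!1!1!2!] = √(4/15)
  +(−1)^0/∏(0,1,2,1,0,0)! = 1/2  (running 1/2)
  +(−1)^1/∏(1,0,1,0,1,1)! = -1  (running -1/2)
⟨..|..⟩ = √(4/15)·(-1/2) = -0.258199

-0.258199  (= −√(1/15))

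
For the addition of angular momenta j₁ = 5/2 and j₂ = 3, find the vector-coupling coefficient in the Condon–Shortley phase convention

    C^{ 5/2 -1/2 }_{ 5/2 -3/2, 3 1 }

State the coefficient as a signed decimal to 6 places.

triangle: 3!·2!·3!/9! = 72/362880
(j±m)!: 1!·4!·4!·2!·2!·3! = 13824
prefactor² = (2J+1)·Δ·N² = 576/35
  k=2: +1/(2!·1!·2!·2!·0!·1!) = 1/8
  k=3: −1/(3!·0!·1!·1!·1!·2!) = -1/12
Σ = 1/24  ⇒  CG² = 576/35·1/24² = 1/35
CG = +√(1/35) = +0.169031

+√(1/35) = +0.169031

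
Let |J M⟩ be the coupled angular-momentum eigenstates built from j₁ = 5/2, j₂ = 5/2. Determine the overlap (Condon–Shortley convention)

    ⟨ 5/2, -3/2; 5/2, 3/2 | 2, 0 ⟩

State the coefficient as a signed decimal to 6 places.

j₁+j₂−J=3  J+j₁−j₂=2  J−j₁+j₂=2  j₁+j₂+J+1=8
(j₁±m₁, j₂±m₂, J±M) = (1,4,4,1,2,2)
P² = 48/7
sum k=2..3:
  [2] +1/8 = 1/8
  [3] −1/6 = -1/6
S = -1/24
C² = P²·S² = 1/84 ; C = -0.109109

-0.109109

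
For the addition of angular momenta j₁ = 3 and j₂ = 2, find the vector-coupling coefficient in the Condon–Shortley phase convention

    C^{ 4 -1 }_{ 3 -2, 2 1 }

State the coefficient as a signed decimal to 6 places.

−√(7/20) = -0.591608

triangle: 1!×5!×3!/10! = 720/3628800
(j±m)!: 1!×5!×3!×1!×3!×5! = 518400
prefactor² = (2J+1)×Δ×N² = 6480/7
  k=0: +1/(0!×1!×5!×3!×0!×0!) = 1/720
  k=1: −1/(1!×0!×4!×2!×1!×1!) = -1/48
Σ = -7/360  ⇒  CG² = 6480/7×(-7/360)² = 7/20
CG = −√(7/20) = -0.591608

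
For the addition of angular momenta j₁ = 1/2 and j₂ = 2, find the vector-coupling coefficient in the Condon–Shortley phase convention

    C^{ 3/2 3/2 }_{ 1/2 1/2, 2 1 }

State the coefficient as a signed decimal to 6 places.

+0.447214  (= +√(1/5))

j₁+j₂−J=1  J+j₁−j₂=0  J−j₁+j₂=3  j₁+j₂+J+1=5
(j₁±m₁, j₂±m₂, J±M) = (1,0,3,1,3,0)
P² = 36/5
sum k=0..0:
  [0] +1/6 = 1/6
S = 1/6
C² = P²·S² = 1/5 ; C = +0.447214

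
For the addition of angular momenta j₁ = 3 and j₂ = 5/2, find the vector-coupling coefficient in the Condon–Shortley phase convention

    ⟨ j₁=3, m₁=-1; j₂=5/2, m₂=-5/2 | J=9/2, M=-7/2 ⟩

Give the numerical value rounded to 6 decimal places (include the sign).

triangle: 1!*5!*4!/11! = 2880/39916800
(j±m)!: 2!*4!*0!*5!*1!*8! = 232243200
prefactor² = (2J+1)*Δ*N² = 1843200/11
  k=0: +1/(0!*1!*4!*0!*1!*4!) = 1/576
Σ = 1/576  ⇒  CG² = 1843200/11*1/576² = 50/99
CG = +√(50/99) = +0.710669

+0.710669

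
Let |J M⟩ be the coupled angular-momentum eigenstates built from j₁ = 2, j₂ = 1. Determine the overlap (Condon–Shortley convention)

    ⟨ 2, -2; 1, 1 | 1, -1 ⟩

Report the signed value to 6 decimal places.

+0.774597  (= +√(3/5))

triangle: 2!·2!·0!/5! = 4/120
(j±m)!: 0!·4!·2!·0!·0!·2! = 96
prefactor² = (2J+1)·Δ·N² = 48/5
  k=2: +1/(2!·0!·2!·0!·0!·0!) = 1/4
Σ = 1/4  ⇒  CG² = 48/5·1/4² = 3/5
CG = +√(3/5) = +0.774597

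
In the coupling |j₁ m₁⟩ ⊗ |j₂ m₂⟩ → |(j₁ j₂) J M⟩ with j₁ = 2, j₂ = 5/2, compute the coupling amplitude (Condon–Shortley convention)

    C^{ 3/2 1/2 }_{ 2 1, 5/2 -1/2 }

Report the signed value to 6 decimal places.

j₁+j₂−J=3  J+j₁−j₂=1  J−j₁+j₂=2  j₁+j₂+J+1=7
(j₁±m₁, j₂±m₂, J±M) = (3,1,2,3,2,1)
P² = 48/35
sum k=0..1:
  [0] +1/12 = 1/12
  [1] −1/2 = -1/2
S = -5/12
C² = P²·S² = 5/21 ; C = -0.487950

-0.487950  (= −√(5/21))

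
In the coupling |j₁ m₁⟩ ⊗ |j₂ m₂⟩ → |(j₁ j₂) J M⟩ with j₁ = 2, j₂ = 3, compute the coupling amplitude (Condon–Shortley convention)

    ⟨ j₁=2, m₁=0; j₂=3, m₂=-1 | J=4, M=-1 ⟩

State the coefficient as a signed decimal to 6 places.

triangle: 1!·3!·5!/10! = 720/3628800
(j±m)!: 2!·2!·2!·4!·3!·5! = 138240
prefactor² = (2J+1)·Δ·N² = 1728/7
  k=0: +1/(0!·1!·2!·2!·1!·3!) = 1/24
  k=1: −1/(1!·0!·1!·1!·2!·4!) = -1/48
Σ = 1/48  ⇒  CG² = 1728/7·1/48² = 3/28
CG = +√(3/28) = +0.327327

+0.327327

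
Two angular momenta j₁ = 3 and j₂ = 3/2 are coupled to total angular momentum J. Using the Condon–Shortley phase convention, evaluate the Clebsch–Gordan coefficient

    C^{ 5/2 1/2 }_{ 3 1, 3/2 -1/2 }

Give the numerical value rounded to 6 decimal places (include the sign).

−√(1/70) ≈ -0.119523

triangle: 2!×4!×1!/8! = 48/40320
(j±m)!: 4!×2!×1!×2!×3!×2! = 1152
prefactor² = (2J+1)×Δ×N² = 288/35
  k=0: +1/(0!×2!×2!×1!×2!×0!) = 1/8
  k=1: −1/(1!×1!×1!×0!×3!×1!) = -1/6
Σ = -1/24  ⇒  CG² = 288/35×(-1/24)² = 1/70
CG = −√(1/70) = -0.119523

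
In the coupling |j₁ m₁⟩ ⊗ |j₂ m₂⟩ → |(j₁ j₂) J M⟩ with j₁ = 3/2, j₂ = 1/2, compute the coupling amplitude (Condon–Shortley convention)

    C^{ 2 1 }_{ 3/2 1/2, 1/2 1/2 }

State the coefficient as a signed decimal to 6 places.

+√(3/4) = +0.866025

triangle: 0!*3!*1!/5! = 6/120
(j±m)!: 2!*1!*1!*0!*3!*1! = 12
prefactor² = (2J+1)*Δ*N² = 3
  k=0: +1/(0!*0!*1!*1!*2!*0!) = 1/2
Σ = 1/2  ⇒  CG² = 3*1/2² = 3/4
CG = +√(3/4) = +0.866025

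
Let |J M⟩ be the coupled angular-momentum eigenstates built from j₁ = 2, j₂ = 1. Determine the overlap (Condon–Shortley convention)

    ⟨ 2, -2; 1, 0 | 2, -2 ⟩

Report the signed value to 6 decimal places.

-0.816497

√[5·1!3!1!/6! · 0!4!1!1!0!4!] = √(24)
  +(−1)^1/∏(1,0,3,0,0,1)! = -1/6  (running -1/6)
⟨..|..⟩ = √(24)·(-1/6) = -0.816497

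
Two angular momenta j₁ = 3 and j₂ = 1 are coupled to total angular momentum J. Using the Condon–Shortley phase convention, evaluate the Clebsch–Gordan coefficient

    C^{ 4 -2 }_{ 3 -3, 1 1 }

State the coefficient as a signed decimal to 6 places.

j₁+j₂−J=0  J+j₁−j₂=6  J−j₁+j₂=2  j₁+j₂+J+1=9
(j₁±m₁, j₂±m₂, J±M) = (0,6,2,0,2,6)
P² = 518400/7
sum k=0..0:
  [0] +1/1440 = 1/1440
S = 1/1440
C² = P²·S² = 1/28 ; C = +0.188982

+0.188982  (= +√(1/28))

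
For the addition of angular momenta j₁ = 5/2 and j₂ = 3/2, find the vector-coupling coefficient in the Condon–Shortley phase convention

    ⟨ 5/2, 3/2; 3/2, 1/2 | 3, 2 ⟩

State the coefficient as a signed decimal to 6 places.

√[7·1!4!2!/8! · 4!1!2!1!5!1!] = √(48)
  +(−1)^0/∏(0,1,1,2,3,0)! = 1/12  (running 1/12)
  +(−1)^1/∏(1,0,0,1,4,1)! = -1/24  (running 1/24)
⟨..|..⟩ = √(48)·(1/24) = +0.288675

+√(1/12) ≈ +0.288675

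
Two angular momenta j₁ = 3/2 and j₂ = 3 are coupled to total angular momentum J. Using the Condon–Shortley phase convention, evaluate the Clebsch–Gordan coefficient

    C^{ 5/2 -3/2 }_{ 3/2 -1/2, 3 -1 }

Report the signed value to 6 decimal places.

−√(7/20) = -0.591608

√[6·2!1!4!/8! · 1!2!2!4!1!4!] = √(576/35)
  +(−1)^1/∏(1,1,1,1,0,3)! = -1/6  (running -1/6)
  +(−1)^2/∏(2,0,0,0,1,4)! = 1/48  (running -7/48)
⟨..|..⟩ = √(576/35)·(-7/48) = -0.591608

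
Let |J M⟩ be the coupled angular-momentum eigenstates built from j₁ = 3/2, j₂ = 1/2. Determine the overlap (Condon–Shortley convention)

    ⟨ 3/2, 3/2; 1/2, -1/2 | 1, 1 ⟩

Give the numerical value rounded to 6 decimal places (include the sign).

j₁+j₂−J=1  J+j₁−j₂=2  J−j₁+j₂=0  j₁+j₂+J+1=4
(j₁±m₁, j₂±m₂, J±M) = (3,0,0,1,2,0)
P² = 3
sum k=0..0:
  [0] +1/2 = 1/2
S = 1/2
C² = P²·S² = 3/4 ; C = +0.866025

+0.866025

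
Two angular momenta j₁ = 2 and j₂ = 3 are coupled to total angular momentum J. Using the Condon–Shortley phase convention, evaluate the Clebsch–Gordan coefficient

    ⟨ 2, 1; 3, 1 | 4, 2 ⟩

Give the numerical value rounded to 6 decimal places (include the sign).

+√(1/28) ≈ +0.188982

triangle: 1!·3!·5!/10! = 720/3628800
(j±m)!: 3!·1!·4!·2!·6!·2! = 414720
prefactor² = (2J+1)·Δ·N² = 5184/7
  k=0: +1/(0!·1!·1!·4!·2!·1!) = 1/48
  k=1: −1/(1!·0!·0!·3!·3!·2!) = -1/72
Σ = 1/144  ⇒  CG² = 5184/7·1/144² = 1/28
CG = +√(1/28) = +0.188982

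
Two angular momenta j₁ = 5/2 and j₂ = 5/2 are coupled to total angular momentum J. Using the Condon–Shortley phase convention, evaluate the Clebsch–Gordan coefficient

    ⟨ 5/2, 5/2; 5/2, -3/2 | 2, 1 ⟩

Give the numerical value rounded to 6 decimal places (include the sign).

√[5·3!2!2!/8! · 5!0!1!4!3!1!] = √(360/7)
  +(−1)^0/∏(0,3,0,1,2,1)! = 1/12  (running 1/12)
⟨..|..⟩ = √(360/7)·(1/12) = +0.597614

+0.597614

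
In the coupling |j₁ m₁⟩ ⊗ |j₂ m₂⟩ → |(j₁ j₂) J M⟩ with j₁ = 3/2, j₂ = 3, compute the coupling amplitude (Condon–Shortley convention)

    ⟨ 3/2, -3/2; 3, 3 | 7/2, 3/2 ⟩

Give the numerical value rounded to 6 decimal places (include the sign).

−√(2/21) = -0.308607

j₁+j₂−J=1  J+j₁−j₂=2  J−j₁+j₂=5  j₁+j₂+J+1=9
(j₁±m₁, j₂±m₂, J±M) = (0,3,6,0,5,2)
P² = 38400/7
sum k=1..1:
  [1] −1/240 = -1/240
S = -1/240
C² = P²·S² = 2/21 ; C = -0.308607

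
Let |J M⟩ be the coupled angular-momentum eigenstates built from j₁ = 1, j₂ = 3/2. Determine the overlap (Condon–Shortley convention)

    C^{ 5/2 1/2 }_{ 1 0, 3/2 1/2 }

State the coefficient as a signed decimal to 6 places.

triangle: 0!×2!×3!/6! = 12/720
(j±m)!: 1!×1!×2!×1!×3!×2! = 24
prefactor² = (2J+1)×Δ×N² = 12/5
  k=0: +1/(0!×0!×1!×2!×1!×1!) = 1/2
Σ = 1/2  ⇒  CG² = 12/5×1/2² = 3/5
CG = +√(3/5) = +0.774597

+0.774597  (= +√(3/5))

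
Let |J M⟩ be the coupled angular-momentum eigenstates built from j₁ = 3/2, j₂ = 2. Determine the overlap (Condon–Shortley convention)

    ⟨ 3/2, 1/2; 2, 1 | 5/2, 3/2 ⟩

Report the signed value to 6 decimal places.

-0.169031  (= −√(1/35))

triangle: 1!×2!×3!/7! = 12/5040
(j±m)!: 2!×1!×3!×1!×4!×1! = 288
prefactor² = (2J+1)×Δ×N² = 144/35
  k=0: +1/(0!×1!×1!×3!×1!×0!) = 1/6
  k=1: −1/(1!×0!×0!×2!×2!×1!) = -1/4
Σ = -1/12  ⇒  CG² = 144/35×(-1/12)² = 1/35
CG = −√(1/35) = -0.169031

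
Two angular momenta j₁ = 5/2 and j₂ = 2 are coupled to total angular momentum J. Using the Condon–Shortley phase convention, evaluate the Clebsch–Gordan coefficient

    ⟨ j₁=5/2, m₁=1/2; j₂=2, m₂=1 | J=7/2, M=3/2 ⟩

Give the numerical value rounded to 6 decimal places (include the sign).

j₁+j₂−J=1  J+j₁−j₂=4  J−j₁+j₂=3  j₁+j₂+J+1=9
(j₁±m₁, j₂±m₂, J±M) = (3,2,3,1,5,2)
P² = 384/7
sum k=0..1:
  [0] +1/24 = 1/24
  [1] −1/12 = -1/12
S = -1/24
C² = P²·S² = 2/21 ; C = -0.308607

-0.308607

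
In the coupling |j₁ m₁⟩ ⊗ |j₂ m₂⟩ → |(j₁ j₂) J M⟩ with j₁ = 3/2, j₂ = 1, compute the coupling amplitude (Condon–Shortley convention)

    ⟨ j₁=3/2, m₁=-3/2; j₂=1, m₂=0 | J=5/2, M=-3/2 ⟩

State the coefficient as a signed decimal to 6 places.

triangle: 0!×3!×2!/6! = 12/720
(j±m)!: 0!×3!×1!×1!×1!×4! = 144
prefactor² = (2J+1)×Δ×N² = 72/5
  k=0: +1/(0!×0!×3!×1!×0!×1!) = 1/6
Σ = 1/6  ⇒  CG² = 72/5×1/6² = 2/5
CG = +√(2/5) = +0.632456

+0.632456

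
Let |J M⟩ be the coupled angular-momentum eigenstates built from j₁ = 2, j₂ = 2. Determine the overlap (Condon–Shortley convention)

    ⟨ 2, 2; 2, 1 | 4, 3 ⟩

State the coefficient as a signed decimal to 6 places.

√[9·0!4!4!/9! · 4!0!3!1!7!1!] = √(10368)
  +(−1)^0/∏(0,0,0,3,4,1)! = 1/144  (running 1/144)
⟨..|..⟩ = √(10368)·(1/144) = +0.707107

+0.707107  (= +√(1/2))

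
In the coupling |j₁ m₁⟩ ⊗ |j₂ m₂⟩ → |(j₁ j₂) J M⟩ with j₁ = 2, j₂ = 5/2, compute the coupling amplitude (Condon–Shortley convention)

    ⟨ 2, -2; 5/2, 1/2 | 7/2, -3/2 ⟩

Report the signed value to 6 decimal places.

triangle: 1!·3!·4!/9! = 144/362880
(j±m)!: 0!·4!·3!·2!·2!·5! = 69120
prefactor² = (2J+1)·Δ·N² = 1536/7
  k=1: −1/(1!·0!·3!·2!·0!·2!) = -1/24
Σ = -1/24  ⇒  CG² = 1536/7·(-1/24)² = 8/21
CG = −√(8/21) = -0.617213

-0.617213  (= −√(8/21))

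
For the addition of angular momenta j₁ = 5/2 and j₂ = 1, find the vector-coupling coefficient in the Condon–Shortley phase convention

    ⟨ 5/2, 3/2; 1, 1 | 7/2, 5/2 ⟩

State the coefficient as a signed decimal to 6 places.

+0.845154

j₁+j₂−J=0  J+j₁−j₂=5  J−j₁+j₂=2  j₁+j₂+J+1=8
(j₁±m₁, j₂±m₂, J±M) = (4,1,2,0,6,1)
P² = 11520/7
sum k=0..0:
  [0] +1/48 = 1/48
S = 1/48
C² = P²·S² = 5/7 ; C = +0.845154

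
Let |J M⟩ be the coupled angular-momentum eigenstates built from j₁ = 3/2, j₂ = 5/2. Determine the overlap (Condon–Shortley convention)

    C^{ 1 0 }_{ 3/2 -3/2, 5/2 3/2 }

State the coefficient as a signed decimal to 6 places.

-0.447214  (= −√(1/5))

triangle: 3!·0!·2!/6! = 12/720
(j±m)!: 0!·3!·4!·1!·1!·1! = 144
prefactor² = (2J+1)·Δ·N² = 36/5
  k=3: −1/(3!·0!·0!·1!·0!·1!) = -1/6
Σ = -1/6  ⇒  CG² = 36/5·(-1/6)² = 1/5
CG = −√(1/5) = -0.447214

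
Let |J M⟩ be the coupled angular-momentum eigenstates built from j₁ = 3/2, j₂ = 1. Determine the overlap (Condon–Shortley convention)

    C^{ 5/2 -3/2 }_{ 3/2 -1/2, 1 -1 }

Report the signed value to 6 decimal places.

+0.774597  (= +√(3/5))

√[6·0!3!2!/6! · 1!2!0!2!1!4!] = √(48/5)
  +(−1)^0/∏(0,0,2,0,1,2)! = 1/4  (running 1/4)
⟨..|..⟩ = √(48/5)·(1/4) = +0.774597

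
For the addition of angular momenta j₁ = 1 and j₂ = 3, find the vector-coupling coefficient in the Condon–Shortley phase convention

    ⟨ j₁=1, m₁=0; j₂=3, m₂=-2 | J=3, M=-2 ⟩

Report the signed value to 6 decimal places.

+0.577350

triangle: 1!×1!×5!/8! = 120/40320
(j±m)!: 1!×1!×1!×5!×1!×5! = 14400
prefactor² = (2J+1)×Δ×N² = 300
  k=0: +1/(0!×1!×1!×1!×0!×4!) = 1/24
  k=1: −1/(1!×0!×0!×0!×1!×5!) = -1/120
Σ = 1/30  ⇒  CG² = 300×1/30² = 1/3
CG = +√(1/3) = +0.577350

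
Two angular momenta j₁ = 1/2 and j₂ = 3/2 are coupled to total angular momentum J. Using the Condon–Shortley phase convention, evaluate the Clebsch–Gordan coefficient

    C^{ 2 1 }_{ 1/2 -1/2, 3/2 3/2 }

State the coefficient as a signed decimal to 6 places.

√[5·0!1!3!/5! · 0!1!3!0!3!1!] = √(9)
  +(−1)^0/∏(0,0,1,3,0,0)! = 1/6  (running 1/6)
⟨..|..⟩ = √(9)·(1/6) = +0.500000

+√(1/4) ≈ +0.500000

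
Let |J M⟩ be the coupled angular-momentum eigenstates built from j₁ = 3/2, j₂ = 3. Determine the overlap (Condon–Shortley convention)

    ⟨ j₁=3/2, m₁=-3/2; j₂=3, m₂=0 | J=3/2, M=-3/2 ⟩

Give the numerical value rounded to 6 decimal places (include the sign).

√[4·3!0!3!/7! · 0!3!3!3!0!3!] = √(1296/35)
  +(−1)^3/∏(3,0,0,0,0,3)! = -1/36  (running -1/36)
⟨..|..⟩ = √(1296/35)·(-1/36) = -0.169031

−√(1/35) ≈ -0.169031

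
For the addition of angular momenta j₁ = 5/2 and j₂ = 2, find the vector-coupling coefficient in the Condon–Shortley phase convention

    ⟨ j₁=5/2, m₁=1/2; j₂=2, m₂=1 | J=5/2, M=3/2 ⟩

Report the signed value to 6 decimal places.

√[6·2!3!2!/8! · 3!2!3!1!4!1!] = √(216/35)
  +(−1)^1/∏(1,1,1,2,2,0)! = -1/4  (running -1/4)
  +(−1)^2/∏(2,0,0,1,3,1)! = 1/12  (running -1/6)
⟨..|..⟩ = √(216/35)·(-1/6) = -0.414039

−√(6/35) ≈ -0.414039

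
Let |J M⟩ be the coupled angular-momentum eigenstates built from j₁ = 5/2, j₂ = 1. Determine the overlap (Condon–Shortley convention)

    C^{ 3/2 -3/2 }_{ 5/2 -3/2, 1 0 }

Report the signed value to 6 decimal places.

−√(4/15) ≈ -0.516398

triangle: 2!·3!·0!/6! = 12/720
(j±m)!: 1!·4!·1!·1!·0!·3! = 144
prefactor² = (2J+1)·Δ·N² = 48/5
  k=1: −1/(1!·1!·3!·0!·0!·0!) = -1/6
Σ = -1/6  ⇒  CG² = 48/5·(-1/6)² = 4/15
CG = −√(4/15) = -0.516398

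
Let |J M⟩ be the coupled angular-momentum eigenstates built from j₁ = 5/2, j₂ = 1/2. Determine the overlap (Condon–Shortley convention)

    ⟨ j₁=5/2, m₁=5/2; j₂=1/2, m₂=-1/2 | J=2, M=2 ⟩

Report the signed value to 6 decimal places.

+√(5/6) ≈ +0.912871

j₁+j₂−J=1  J+j₁−j₂=4  J−j₁+j₂=0  j₁+j₂+J+1=6
(j₁±m₁, j₂±m₂, J±M) = (5,0,0,1,4,0)
P² = 480
sum k=0..0:
  [0] +1/24 = 1/24
S = 1/24
C² = P²·S² = 5/6 ; C = +0.912871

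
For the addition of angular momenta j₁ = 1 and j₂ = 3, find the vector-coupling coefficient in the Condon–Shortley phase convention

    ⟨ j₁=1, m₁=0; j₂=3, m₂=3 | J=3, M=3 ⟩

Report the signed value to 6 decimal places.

triangle: 1!*1!*5!/8! = 120/40320
(j±m)!: 1!*1!*6!*0!*6!*0! = 518400
prefactor² = (2J+1)*Δ*N² = 10800
  k=1: −1/(1!*0!*0!*5!*1!*0!) = -1/120
Σ = -1/120  ⇒  CG² = 10800*(-1/120)² = 3/4
CG = −√(3/4) = -0.866025

−√(3/4) = -0.866025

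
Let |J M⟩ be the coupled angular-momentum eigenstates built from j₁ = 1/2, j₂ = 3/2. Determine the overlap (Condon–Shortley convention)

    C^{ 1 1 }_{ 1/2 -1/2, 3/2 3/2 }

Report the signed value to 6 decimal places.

√[3·1!0!2!/4! · 0!1!3!0!2!0!] = √(3)
  +(−1)^1/∏(1,0,0,2,0,0)! = -1/2  (running -1/2)
⟨..|..⟩ = √(3)·(-1/2) = -0.866025

−√(3/4) = -0.866025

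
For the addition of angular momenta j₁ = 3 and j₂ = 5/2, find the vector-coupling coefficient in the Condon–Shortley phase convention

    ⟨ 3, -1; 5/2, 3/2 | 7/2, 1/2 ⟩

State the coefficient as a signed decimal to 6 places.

+0.356348  (= +√(8/63))

j₁+j₂−J=2  J+j₁−j₂=4  J−j₁+j₂=3  j₁+j₂+J+1=10
(j₁±m₁, j₂±m₂, J±M) = (2,4,4,1,4,3)
P² = 18432/175
sum k=1..2:
  [1] −1/36 = -1/36
  [2] +1/16 = 1/16
S = 5/144
C² = P²·S² = 8/63 ; C = +0.356348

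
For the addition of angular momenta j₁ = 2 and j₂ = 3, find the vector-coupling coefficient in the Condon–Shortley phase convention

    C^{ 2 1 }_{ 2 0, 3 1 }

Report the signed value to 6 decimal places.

triangle: 3!×1!×3!/8! = 36/40320
(j±m)!: 2!×2!×4!×2!×3!×1! = 1152
prefactor² = (2J+1)×Δ×N² = 36/7
  k=1: −1/(1!×2!×1!×3!×0!×0!) = -1/12
  k=2: +1/(2!×1!×0!×2!×1!×1!) = 1/4
Σ = 1/6  ⇒  CG² = 36/7×1/6² = 1/7
CG = +√(1/7) = +0.377964

+√(1/7) = +0.377964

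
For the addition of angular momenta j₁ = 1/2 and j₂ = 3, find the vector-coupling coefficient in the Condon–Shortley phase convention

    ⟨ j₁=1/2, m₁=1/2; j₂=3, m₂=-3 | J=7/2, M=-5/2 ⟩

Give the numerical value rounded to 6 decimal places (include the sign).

triangle: 0!·1!·6!/8! = 720/40320
(j±m)!: 1!·0!·0!·6!·1!·6! = 518400
prefactor² = (2J+1)·Δ·N² = 518400/7
  k=0: +1/(0!·0!·0!·0!·1!·6!) = 1/720
Σ = 1/720  ⇒  CG² = 518400/7·1/720² = 1/7
CG = +√(1/7) = +0.377964

+√(1/7) = +0.377964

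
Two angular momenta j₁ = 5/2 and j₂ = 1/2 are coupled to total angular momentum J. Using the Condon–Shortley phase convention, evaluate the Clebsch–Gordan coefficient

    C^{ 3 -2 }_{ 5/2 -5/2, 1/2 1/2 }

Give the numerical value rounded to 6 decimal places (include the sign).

+0.408248

triangle: 0!×5!×1!/7! = 120/5040
(j±m)!: 0!×5!×1!×0!×1!×5! = 14400
prefactor² = (2J+1)×Δ×N² = 2400
  k=0: +1/(0!×0!×5!×1!×0!×0!) = 1/120
Σ = 1/120  ⇒  CG² = 2400×1/120² = 1/6
CG = +√(1/6) = +0.408248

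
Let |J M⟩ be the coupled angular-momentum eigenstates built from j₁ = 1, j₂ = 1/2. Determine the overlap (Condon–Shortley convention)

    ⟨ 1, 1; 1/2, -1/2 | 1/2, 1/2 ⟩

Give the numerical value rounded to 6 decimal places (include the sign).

+0.816497

√[2·1!1!0!/3! · 2!0!0!1!1!0!] = √(2/3)
  +(−1)^0/∏(0,1,0,0,1,0)! = 1  (running 1)
⟨..|..⟩ = √(2/3)·(1) = +0.816497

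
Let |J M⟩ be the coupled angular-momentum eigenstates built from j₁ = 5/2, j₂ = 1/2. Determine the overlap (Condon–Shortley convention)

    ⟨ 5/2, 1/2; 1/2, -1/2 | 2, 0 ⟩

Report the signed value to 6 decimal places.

√[5·1!4!0!/6! · 3!2!0!1!2!2!] = √(8)
  +(−1)^0/∏(0,1,2,0,2,0)! = 1/4  (running 1/4)
⟨..|..⟩ = √(8)·(1/4) = +0.707107

+0.707107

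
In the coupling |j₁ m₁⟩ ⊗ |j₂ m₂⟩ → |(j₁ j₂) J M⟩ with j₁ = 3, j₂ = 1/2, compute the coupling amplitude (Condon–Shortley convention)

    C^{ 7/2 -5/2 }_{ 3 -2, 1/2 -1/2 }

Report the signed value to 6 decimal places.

+0.925820

√[8·0!6!1!/8! · 1!5!0!1!1!6!] = √(86400/7)
  +(−1)^0/∏(0,0,5,0,1,1)! = 1/120  (running 1/120)
⟨..|..⟩ = √(86400/7)·(1/120) = +0.925820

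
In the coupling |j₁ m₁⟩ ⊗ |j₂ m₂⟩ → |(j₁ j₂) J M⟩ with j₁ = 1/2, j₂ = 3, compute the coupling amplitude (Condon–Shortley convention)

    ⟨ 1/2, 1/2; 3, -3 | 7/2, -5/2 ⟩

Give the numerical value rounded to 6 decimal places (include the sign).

j₁+j₂−J=0  J+j₁−j₂=1  J−j₁+j₂=6  j₁+j₂+J+1=8
(j₁±m₁, j₂±m₂, J±M) = (1,0,0,6,1,6)
P² = 518400/7
sum k=0..0:
  [0] +1/720 = 1/720
S = 1/720
C² = P²·S² = 1/7 ; C = +0.377964

+√(1/7) = +0.377964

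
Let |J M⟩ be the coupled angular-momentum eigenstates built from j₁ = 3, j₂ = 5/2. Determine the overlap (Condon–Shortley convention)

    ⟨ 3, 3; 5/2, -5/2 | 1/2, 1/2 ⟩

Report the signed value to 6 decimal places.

+√(2/7) = +0.534522

√[2·5!1!0!/7! · 6!0!0!5!1!0!] = √(28800/7)
  +(−1)^0/∏(0,5,0,0,1,0)! = 1/120  (running 1/120)
⟨..|..⟩ = √(28800/7)·(1/120) = +0.534522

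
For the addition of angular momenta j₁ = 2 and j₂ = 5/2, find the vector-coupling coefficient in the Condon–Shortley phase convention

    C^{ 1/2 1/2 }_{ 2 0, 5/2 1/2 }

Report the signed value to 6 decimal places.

+0.447214  (= +√(1/5))

√[2·4!0!1!/6! · 2!2!3!2!1!0!] = √(16/5)
  +(−1)^2/∏(2,2,0,1,0,0)! = 1/4  (running 1/4)
⟨..|..⟩ = √(16/5)·(1/4) = +0.447214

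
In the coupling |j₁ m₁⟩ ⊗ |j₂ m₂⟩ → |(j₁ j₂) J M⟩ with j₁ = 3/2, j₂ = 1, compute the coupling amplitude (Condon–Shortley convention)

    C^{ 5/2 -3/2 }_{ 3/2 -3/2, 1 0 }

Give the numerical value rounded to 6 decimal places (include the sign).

+0.632456  (= +√(2/5))

j₁+j₂−J=0  J+j₁−j₂=3  J−j₁+j₂=2  j₁+j₂+J+1=6
(j₁±m₁, j₂±m₂, J±M) = (0,3,1,1,1,4)
P² = 72/5
sum k=0..0:
  [0] +1/6 = 1/6
S = 1/6
C² = P²·S² = 2/5 ; C = +0.632456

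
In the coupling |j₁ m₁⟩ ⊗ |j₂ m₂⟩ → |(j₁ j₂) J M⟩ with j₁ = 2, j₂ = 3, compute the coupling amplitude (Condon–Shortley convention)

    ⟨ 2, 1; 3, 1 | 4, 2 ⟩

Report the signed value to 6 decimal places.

+0.188982

√[9·1!3!5!/10! · 3!1!4!2!6!2!] = √(5184/7)
  +(−1)^0/∏(0,1,1,4,2,1)! = 1/48  (running 1/48)
  +(−1)^1/∏(1,0,0,3,3,2)! = -1/72  (running 1/144)
⟨..|..⟩ = √(5184/7)·(1/144) = +0.188982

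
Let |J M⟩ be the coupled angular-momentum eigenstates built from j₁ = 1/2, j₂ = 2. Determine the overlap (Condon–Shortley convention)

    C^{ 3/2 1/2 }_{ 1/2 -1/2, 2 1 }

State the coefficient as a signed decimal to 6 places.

√[4·1!0!3!/5! · 0!1!3!1!2!1!] = √(12/5)
  +(−1)^1/∏(1,0,0,2,0,1)! = -1/2  (running -1/2)
⟨..|..⟩ = √(12/5)·(-1/2) = -0.774597

−√(3/5) ≈ -0.774597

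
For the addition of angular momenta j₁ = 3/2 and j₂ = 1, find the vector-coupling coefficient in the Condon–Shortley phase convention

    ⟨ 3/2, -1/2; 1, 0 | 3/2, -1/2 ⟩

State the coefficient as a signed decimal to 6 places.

triangle: 1!×2!×1!/5! = 2/120
(j±m)!: 1!×2!×1!×1!×1!×2! = 4
prefactor² = (2J+1)×Δ×N² = 4/15
  k=0: +1/(0!×1!×2!×1!×0!×0!) = 1/2
  k=1: −1/(1!×0!×1!×0!×1!×1!) = -1
Σ = -1/2  ⇒  CG² = 4/15×(-1/2)² = 1/15
CG = −√(1/15) = -0.258199

-0.258199  (= −√(1/15))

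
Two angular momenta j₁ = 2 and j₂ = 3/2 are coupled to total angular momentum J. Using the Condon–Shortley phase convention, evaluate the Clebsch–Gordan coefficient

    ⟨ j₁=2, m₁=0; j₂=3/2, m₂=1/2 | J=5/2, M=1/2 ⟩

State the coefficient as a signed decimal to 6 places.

j₁+j₂−J=1  J+j₁−j₂=3  J−j₁+j₂=2  j₁+j₂+J+1=7
(j₁±m₁, j₂±m₂, J±M) = (2,2,2,1,3,2)
P² = 48/35
sum k=0..1:
  [0] +1/4 = 1/4
  [1] −1/2 = -1/2
S = -1/4
C² = P²·S² = 3/35 ; C = -0.292770

-0.292770  (= −√(3/35))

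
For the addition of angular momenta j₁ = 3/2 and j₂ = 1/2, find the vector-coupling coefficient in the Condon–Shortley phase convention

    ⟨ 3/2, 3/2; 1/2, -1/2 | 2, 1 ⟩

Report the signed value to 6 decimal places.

+0.500000

triangle: 0!·3!·1!/5! = 6/120
(j±m)!: 3!·0!·0!·1!·3!·1! = 36
prefactor² = (2J+1)·Δ·N² = 9
  k=0: +1/(0!·0!·0!·0!·3!·1!) = 1/6
Σ = 1/6  ⇒  CG² = 9·1/6² = 1/4
CG = +√(1/4) = +0.500000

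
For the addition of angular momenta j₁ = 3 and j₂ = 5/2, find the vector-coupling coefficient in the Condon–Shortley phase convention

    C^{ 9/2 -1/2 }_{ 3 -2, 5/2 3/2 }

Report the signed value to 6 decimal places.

−√(361/1386) ≈ -0.510355

triangle: 1!*5!*4!/11! = 2880/39916800
(j±m)!: 1!*5!*4!*1!*4!*5! = 8294400
prefactor² = (2J+1)*Δ*N² = 460800/77
  k=0: +1/(0!*1!*5!*4!*0!*0!) = 1/2880
  k=1: −1/(1!*0!*4!*3!*1!*1!) = -1/144
Σ = -19/2880  ⇒  CG² = 460800/77*(-19/2880)² = 361/1386
CG = −√(361/1386) = -0.510355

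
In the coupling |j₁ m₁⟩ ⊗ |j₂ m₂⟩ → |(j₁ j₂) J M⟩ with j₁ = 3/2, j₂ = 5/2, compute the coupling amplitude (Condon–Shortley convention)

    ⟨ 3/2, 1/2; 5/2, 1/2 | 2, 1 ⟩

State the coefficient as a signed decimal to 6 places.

−√(25/84) ≈ -0.545545

j₁+j₂−J=2  J+j₁−j₂=1  J−j₁+j₂=3  j₁+j₂+J+1=7
(j₁±m₁, j₂±m₂, J±M) = (2,1,3,2,3,1)
P² = 12/7
sum k=0..1:
  [0] +1/12 = 1/12
  [1] −1/2 = -1/2
S = -5/12
C² = P²·S² = 25/84 ; C = -0.545545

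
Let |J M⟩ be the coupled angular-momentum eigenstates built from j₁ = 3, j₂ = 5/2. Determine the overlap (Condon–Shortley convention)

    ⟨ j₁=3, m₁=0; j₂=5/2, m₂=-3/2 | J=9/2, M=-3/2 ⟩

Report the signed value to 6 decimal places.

√[10·1!5!4!/11! · 3!3!1!4!3!6!] = √(207360/77)
  +(−1)^0/∏(0,1,3,1,2,3)! = 1/72  (running 1/72)
  +(−1)^1/∏(1,0,2,0,3,4)! = -1/288  (running 1/96)
⟨..|..⟩ = √(207360/77)·(1/96) = +0.540562

+0.540562  (= +√(45/154))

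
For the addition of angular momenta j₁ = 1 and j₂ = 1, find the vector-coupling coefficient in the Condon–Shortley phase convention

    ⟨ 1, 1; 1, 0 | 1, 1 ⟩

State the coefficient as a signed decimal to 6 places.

triangle: 1!·1!·1!/4! = 1/24
(j±m)!: 2!·0!·1!·1!·2!·0! = 4
prefactor² = (2J+1)·Δ·N² = 1/2
  k=0: +1/(0!·1!·0!·1!·1!·0!) = 1
Σ = 1  ⇒  CG² = 1/2·1² = 1/2
CG = +√(1/2) = +0.707107

+√(1/2) ≈ +0.707107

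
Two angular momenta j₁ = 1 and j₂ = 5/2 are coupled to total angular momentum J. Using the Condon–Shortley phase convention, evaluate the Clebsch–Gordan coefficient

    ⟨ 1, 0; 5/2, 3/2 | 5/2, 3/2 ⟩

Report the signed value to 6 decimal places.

j₁+j₂−J=1  J+j₁−j₂=1  J−j₁+j₂=4  j₁+j₂+J+1=7
(j₁±m₁, j₂±m₂, J±M) = (1,1,4,1,4,1)
P² = 576/35
sum k=0..1:
  [0] +1/24 = 1/24
  [1] −1/6 = -1/6
S = -1/8
C² = P²·S² = 9/35 ; C = -0.507093

−√(9/35) ≈ -0.507093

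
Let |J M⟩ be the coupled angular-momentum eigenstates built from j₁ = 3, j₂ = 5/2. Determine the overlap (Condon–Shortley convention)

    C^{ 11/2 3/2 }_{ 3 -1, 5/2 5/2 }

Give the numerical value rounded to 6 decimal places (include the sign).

+0.213201

triangle: 0!·6!·5!/12! = 86400/479001600
(j±m)!: 2!·4!·5!·0!·7!·4! = 696729600
prefactor² = (2J+1)·Δ·N² = 16588800/11
  k=0: +1/(0!·0!·4!·5!·2!·0!) = 1/5760
Σ = 1/5760  ⇒  CG² = 16588800/11·1/5760² = 1/22
CG = +√(1/22) = +0.213201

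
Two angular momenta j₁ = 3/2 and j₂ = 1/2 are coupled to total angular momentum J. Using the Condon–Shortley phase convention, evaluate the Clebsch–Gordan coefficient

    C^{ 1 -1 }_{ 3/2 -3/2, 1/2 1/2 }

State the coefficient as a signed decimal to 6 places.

j₁+j₂−J=1  J+j₁−j₂=2  J−j₁+j₂=0  j₁+j₂+J+1=4
(j₁±m₁, j₂±m₂, J±M) = (0,3,1,0,0,2)
P² = 3
sum k=1..1:
  [1] −1/2 = -1/2
S = -1/2
C² = P²·S² = 3/4 ; C = -0.866025

−√(3/4) = -0.866025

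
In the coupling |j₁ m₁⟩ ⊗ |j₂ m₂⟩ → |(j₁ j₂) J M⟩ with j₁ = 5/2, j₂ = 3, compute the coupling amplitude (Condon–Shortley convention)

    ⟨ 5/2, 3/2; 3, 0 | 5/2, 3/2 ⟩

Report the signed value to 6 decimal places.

√[6·3!2!3!/9! · 4!1!3!3!4!1!] = √(864/35)
  +(−1)^0/∏(0,3,1,3,1,0)! = 1/36  (running 1/36)
  +(−1)^1/∏(1,2,0,2,2,1)! = -1/8  (running -7/72)
⟨..|..⟩ = √(864/35)·(-7/72) = -0.483046

−√(7/30) = -0.483046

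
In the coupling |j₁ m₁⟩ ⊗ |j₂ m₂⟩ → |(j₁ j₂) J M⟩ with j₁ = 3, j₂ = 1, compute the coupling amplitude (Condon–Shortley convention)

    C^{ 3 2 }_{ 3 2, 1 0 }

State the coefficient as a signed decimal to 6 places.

√[7·1!5!1!/8! · 5!1!1!1!5!1!] = √(300)
  +(−1)^0/∏(0,1,1,1,4,0)! = 1/24  (running 1/24)
  +(−1)^1/∏(1,0,0,0,5,1)! = -1/120  (running 1/30)
⟨..|..⟩ = √(300)·(1/30) = +0.577350

+√(1/3) ≈ +0.577350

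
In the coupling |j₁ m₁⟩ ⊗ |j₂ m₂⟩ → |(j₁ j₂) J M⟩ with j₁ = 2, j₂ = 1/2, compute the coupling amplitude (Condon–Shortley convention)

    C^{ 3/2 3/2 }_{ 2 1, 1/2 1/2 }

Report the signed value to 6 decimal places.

j₁+j₂−J=1  J+j₁−j₂=3  J−j₁+j₂=0  j₁+j₂+J+1=5
(j₁±m₁, j₂±m₂, J±M) = (3,1,1,0,3,0)
P² = 36/5
sum k=1..1:
  [1] −1/6 = -1/6
S = -1/6
C² = P²·S² = 1/5 ; C = -0.447214

-0.447214  (= −√(1/5))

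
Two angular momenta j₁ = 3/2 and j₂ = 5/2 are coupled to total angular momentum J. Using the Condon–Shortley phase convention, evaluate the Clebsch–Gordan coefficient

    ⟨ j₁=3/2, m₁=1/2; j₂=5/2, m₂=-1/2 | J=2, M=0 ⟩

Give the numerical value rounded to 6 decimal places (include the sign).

√[5·2!1!3!/7! · 2!1!2!3!2!2!] = √(8/7)
  +(−1)^0/∏(0,2,1,2,0,1)! = 1/4  (running 1/4)
  +(−1)^1/∏(1,1,0,1,1,2)! = -1/2  (running -1/4)
⟨..|..⟩ = √(8/7)·(-1/4) = -0.267261

-0.267261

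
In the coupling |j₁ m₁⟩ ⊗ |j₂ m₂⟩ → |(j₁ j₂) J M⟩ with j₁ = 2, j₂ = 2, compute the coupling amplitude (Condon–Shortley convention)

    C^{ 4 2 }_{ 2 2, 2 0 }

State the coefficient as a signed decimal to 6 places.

√[9·0!4!4!/9! · 4!0!2!2!6!2!] = √(13824/7)
  +(−1)^0/∏(0,0,0,2,4,2)! = 1/96  (running 1/96)
⟨..|..⟩ = √(13824/7)·(1/96) = +0.462910

+√(3/14) = +0.462910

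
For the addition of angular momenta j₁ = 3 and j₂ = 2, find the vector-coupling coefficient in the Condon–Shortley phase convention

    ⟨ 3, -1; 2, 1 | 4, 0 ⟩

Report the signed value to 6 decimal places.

-0.597614

√[9·1!5!3!/10! · 2!4!3!1!4!4!] = √(10368/35)
  +(−1)^0/∏(0,1,4,3,1,0)! = 1/144  (running 1/144)
  +(−1)^1/∏(1,0,3,2,2,1)! = -1/24  (running -5/144)
⟨..|..⟩ = √(10368/35)·(-5/144) = -0.597614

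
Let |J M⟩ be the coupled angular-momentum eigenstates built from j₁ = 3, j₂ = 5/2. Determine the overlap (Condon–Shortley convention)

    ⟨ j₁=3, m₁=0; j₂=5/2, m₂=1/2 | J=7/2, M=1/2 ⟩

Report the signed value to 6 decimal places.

-0.436436  (= −√(4/21))

triangle: 2!×4!×3!/10! = 288/3628800
(j±m)!: 3!×3!×3!×2!×4!×3! = 62208
prefactor² = (2J+1)×Δ×N² = 6912/175
  k=0: +1/(0!×2!×3!×3!×1!×0!) = 1/72
  k=1: −1/(1!×1!×2!×2!×2!×1!) = -1/8
  k=2: +1/(2!×0!×1!×1!×3!×2!) = 1/24
Σ = -5/72  ⇒  CG² = 6912/175×(-5/72)² = 4/21
CG = −√(4/21) = -0.436436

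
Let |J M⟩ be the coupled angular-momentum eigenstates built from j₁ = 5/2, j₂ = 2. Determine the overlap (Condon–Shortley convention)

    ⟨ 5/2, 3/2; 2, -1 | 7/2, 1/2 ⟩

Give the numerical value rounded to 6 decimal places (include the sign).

triangle: 1!*4!*3!/9! = 144/362880
(j±m)!: 4!*1!*1!*3!*4!*3! = 20736
prefactor² = (2J+1)*Δ*N² = 2304/35
  k=0: +1/(0!*1!*1!*1!*3!*2!) = 1/12
  k=1: −1/(1!*0!*0!*0!*4!*3!) = -1/144
Σ = 11/144  ⇒  CG² = 2304/35*11/144² = 121/315
CG = +√(121/315) = +0.619780

+√(121/315) = +0.619780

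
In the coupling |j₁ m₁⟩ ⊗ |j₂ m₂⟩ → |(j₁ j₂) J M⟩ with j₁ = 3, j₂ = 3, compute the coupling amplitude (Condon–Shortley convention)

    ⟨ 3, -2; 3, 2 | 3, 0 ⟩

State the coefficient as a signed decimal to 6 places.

j₁+j₂−J=3  J+j₁−j₂=3  J−j₁+j₂=3  j₁+j₂+J+1=10
(j₁±m₁, j₂±m₂, J±M) = (1,5,5,1,3,3)
P² = 216
sum k=2..3:
  [2] +1/72 = 1/72
  [3] −1/24 = -1/24
S = -1/36
C² = P²·S² = 1/6 ; C = -0.408248

-0.408248  (= −√(1/6))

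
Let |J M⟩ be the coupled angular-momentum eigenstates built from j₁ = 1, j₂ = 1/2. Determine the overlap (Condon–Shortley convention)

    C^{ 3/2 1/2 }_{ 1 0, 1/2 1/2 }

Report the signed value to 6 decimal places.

triangle: 0!·2!·1!/4! = 2/24
(j±m)!: 1!·1!·1!·0!·2!·1! = 2
prefactor² = (2J+1)·Δ·N² = 2/3
  k=0: +1/(0!·0!·1!·1!·1!·0!) = 1
Σ = 1  ⇒  CG² = 2/3·1² = 2/3
CG = +√(2/3) = +0.816497

+√(2/3) ≈ +0.816497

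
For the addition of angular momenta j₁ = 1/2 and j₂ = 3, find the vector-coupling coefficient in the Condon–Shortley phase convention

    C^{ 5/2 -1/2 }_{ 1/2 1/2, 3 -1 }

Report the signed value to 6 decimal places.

√[6·1!0!5!/7! · 1!0!2!4!2!3!] = √(576/7)
  +(−1)^0/∏(0,1,0,2,0,3)! = 1/12  (running 1/12)
⟨..|..⟩ = √(576/7)·(1/12) = +0.755929

+√(4/7) = +0.755929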